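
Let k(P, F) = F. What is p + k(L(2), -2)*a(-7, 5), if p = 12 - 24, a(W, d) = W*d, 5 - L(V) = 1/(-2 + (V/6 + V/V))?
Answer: 58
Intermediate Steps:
L(V) = 5 - 1/(-1 + V/6) (L(V) = 5 - 1/(-2 + (V/6 + V/V)) = 5 - 1/(-2 + (V*(⅙) + 1)) = 5 - 1/(-2 + (V/6 + 1)) = 5 - 1/(-2 + (1 + V/6)) = 5 - 1/(-1 + V/6))
p = -12
p + k(L(2), -2)*a(-7, 5) = -12 - (-14)*5 = -12 - 2*(-35) = -12 + 70 = 58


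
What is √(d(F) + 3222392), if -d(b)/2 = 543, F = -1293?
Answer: √3221306 ≈ 1794.8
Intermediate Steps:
d(b) = -1086 (d(b) = -2*543 = -1086)
√(d(F) + 3222392) = √(-1086 + 3222392) = √3221306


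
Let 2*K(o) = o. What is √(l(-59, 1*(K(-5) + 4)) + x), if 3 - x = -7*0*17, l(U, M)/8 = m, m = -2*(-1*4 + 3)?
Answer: √19 ≈ 4.3589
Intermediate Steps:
K(o) = o/2
m = 2 (m = -2*(-4 + 3) = -2*(-1) = 2)
l(U, M) = 16 (l(U, M) = 8*2 = 16)
x = 3 (x = 3 - (-7*0)*17 = 3 - 0*17 = 3 - 1*0 = 3 + 0 = 3)
√(l(-59, 1*(K(-5) + 4)) + x) = √(16 + 3) = √19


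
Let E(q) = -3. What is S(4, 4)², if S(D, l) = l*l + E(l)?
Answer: 169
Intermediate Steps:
S(D, l) = -3 + l² (S(D, l) = l*l - 3 = l² - 3 = -3 + l²)
S(4, 4)² = (-3 + 4²)² = (-3 + 16)² = 13² = 169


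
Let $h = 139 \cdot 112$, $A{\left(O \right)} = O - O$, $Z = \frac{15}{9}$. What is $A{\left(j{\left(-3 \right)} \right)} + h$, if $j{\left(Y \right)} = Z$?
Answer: $15568$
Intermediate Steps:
$Z = \frac{5}{3}$ ($Z = 15 \cdot \frac{1}{9} = \frac{5}{3} \approx 1.6667$)
$j{\left(Y \right)} = \frac{5}{3}$
$A{\left(O \right)} = 0$
$h = 15568$
$A{\left(j{\left(-3 \right)} \right)} + h = 0 + 15568 = 15568$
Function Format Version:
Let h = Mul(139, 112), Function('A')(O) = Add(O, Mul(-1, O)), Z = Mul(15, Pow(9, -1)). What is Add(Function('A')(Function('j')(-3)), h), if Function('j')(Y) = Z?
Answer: 15568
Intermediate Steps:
Z = Rational(5, 3) (Z = Mul(15, Rational(1, 9)) = Rational(5, 3) ≈ 1.6667)
Function('j')(Y) = Rational(5, 3)
Function('A')(O) = 0
h = 15568
Add(Function('A')(Function('j')(-3)), h) = Add(0, 15568) = 15568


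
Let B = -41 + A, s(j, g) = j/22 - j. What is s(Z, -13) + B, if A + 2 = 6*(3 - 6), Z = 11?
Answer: -143/2 ≈ -71.500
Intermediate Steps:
A = -20 (A = -2 + 6*(3 - 6) = -2 + 6*(-3) = -2 - 18 = -20)
s(j, g) = -21*j/22 (s(j, g) = j*(1/22) - j = j/22 - j = -21*j/22)
B = -61 (B = -41 - 20 = -61)
s(Z, -13) + B = -21/22*11 - 61 = -21/2 - 61 = -143/2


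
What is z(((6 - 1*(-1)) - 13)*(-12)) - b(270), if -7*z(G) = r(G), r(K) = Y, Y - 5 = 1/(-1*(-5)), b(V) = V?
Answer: -9476/35 ≈ -270.74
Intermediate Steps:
Y = 26/5 (Y = 5 + 1/(-1*(-5)) = 5 + 1/5 = 5 + ⅕ = 26/5 ≈ 5.2000)
r(K) = 26/5
z(G) = -26/35 (z(G) = -⅐*26/5 = -26/35)
z(((6 - 1*(-1)) - 13)*(-12)) - b(270) = -26/35 - 1*270 = -26/35 - 270 = -9476/35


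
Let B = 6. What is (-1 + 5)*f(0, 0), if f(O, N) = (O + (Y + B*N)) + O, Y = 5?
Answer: 20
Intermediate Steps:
f(O, N) = 5 + 2*O + 6*N (f(O, N) = (O + (5 + 6*N)) + O = (5 + O + 6*N) + O = 5 + 2*O + 6*N)
(-1 + 5)*f(0, 0) = (-1 + 5)*(5 + 2*0 + 6*0) = 4*(5 + 0 + 0) = 4*5 = 20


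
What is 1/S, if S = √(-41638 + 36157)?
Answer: -I*√609/1827 ≈ -0.013507*I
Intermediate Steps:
S = 3*I*√609 (S = √(-5481) = 3*I*√609 ≈ 74.034*I)
1/S = 1/(3*I*√609) = -I*√609/1827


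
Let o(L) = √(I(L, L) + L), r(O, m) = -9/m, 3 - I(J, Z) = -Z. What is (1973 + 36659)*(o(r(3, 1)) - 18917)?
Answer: -730801544 + 38632*I*√15 ≈ -7.308e+8 + 1.4962e+5*I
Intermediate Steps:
I(J, Z) = 3 + Z (I(J, Z) = 3 - (-1)*Z = 3 + Z)
o(L) = √(3 + 2*L) (o(L) = √((3 + L) + L) = √(3 + 2*L))
(1973 + 36659)*(o(r(3, 1)) - 18917) = (1973 + 36659)*(√(3 + 2*(-9/1)) - 18917) = 38632*(√(3 + 2*(-9*1)) - 18917) = 38632*(√(3 + 2*(-9)) - 18917) = 38632*(√(3 - 18) - 18917) = 38632*(√(-15) - 18917) = 38632*(I*√15 - 18917) = 38632*(-18917 + I*√15) = -730801544 + 38632*I*√15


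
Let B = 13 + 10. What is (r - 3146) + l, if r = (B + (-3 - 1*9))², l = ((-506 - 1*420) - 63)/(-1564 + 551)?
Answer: -3063336/1013 ≈ -3024.0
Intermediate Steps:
B = 23
l = 989/1013 (l = ((-506 - 420) - 63)/(-1013) = (-926 - 63)*(-1/1013) = -989*(-1/1013) = 989/1013 ≈ 0.97631)
r = 121 (r = (23 + (-3 - 1*9))² = (23 + (-3 - 9))² = (23 - 12)² = 11² = 121)
(r - 3146) + l = (121 - 3146) + 989/1013 = -3025 + 989/1013 = -3063336/1013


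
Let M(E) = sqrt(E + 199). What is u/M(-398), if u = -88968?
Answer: 88968*I*sqrt(199)/199 ≈ 6306.8*I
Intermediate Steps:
M(E) = sqrt(199 + E)
u/M(-398) = -88968/sqrt(199 - 398) = -88968*(-I*sqrt(199)/199) = -(-88968)*I*sqrt(199)/199 = 88968*I*sqrt(199)/199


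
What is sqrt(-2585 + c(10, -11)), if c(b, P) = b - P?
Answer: 2*I*sqrt(641) ≈ 50.636*I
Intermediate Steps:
sqrt(-2585 + c(10, -11)) = sqrt(-2585 + (10 - 1*(-11))) = sqrt(-2585 + (10 + 11)) = sqrt(-2585 + 21) = sqrt(-2564) = 2*I*sqrt(641)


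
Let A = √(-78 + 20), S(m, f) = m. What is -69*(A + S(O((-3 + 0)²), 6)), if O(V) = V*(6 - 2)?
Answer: -2484 - 69*I*√58 ≈ -2484.0 - 525.49*I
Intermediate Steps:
O(V) = 4*V (O(V) = V*4 = 4*V)
A = I*√58 (A = √(-58) = I*√58 ≈ 7.6158*I)
-69*(A + S(O((-3 + 0)²), 6)) = -69*(I*√58 + 4*(-3 + 0)²) = -69*(I*√58 + 4*(-3)²) = -69*(I*√58 + 4*9) = -69*(I*√58 + 36) = -69*(36 + I*√58) = -2484 - 69*I*√58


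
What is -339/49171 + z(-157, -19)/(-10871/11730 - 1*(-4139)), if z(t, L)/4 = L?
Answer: -60289887141/2386740622429 ≈ -0.025260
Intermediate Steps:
z(t, L) = 4*L
-339/49171 + z(-157, -19)/(-10871/11730 - 1*(-4139)) = -339/49171 + (4*(-19))/(-10871/11730 - 1*(-4139)) = -339*1/49171 - 76/(-10871*1/11730 + 4139) = -339/49171 - 76/(-10871/11730 + 4139) = -339/49171 - 76/48539599/11730 = -339/49171 - 76*11730/48539599 = -339/49171 - 891480/48539599 = -60289887141/2386740622429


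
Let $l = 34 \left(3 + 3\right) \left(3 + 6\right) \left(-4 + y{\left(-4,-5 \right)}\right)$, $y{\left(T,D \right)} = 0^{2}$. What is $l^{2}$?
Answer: $53934336$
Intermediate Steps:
$y{\left(T,D \right)} = 0$
$l = -7344$ ($l = 34 \left(3 + 3\right) \left(3 + 6\right) \left(-4 + 0\right) = 34 \cdot 6 \cdot 9 \left(-4\right) = 34 \cdot 54 \left(-4\right) = 34 \left(-216\right) = -7344$)
$l^{2} = \left(-7344\right)^{2} = 53934336$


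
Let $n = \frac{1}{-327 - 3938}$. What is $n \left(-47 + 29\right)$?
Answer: $\frac{18}{4265} \approx 0.0042204$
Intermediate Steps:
$n = - \frac{1}{4265}$ ($n = \frac{1}{-4265} = - \frac{1}{4265} \approx -0.00023447$)
$n \left(-47 + 29\right) = - \frac{-47 + 29}{4265} = \left(- \frac{1}{4265}\right) \left(-18\right) = \frac{18}{4265}$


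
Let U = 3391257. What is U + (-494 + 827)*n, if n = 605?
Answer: 3592722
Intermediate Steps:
U + (-494 + 827)*n = 3391257 + (-494 + 827)*605 = 3391257 + 333*605 = 3391257 + 201465 = 3592722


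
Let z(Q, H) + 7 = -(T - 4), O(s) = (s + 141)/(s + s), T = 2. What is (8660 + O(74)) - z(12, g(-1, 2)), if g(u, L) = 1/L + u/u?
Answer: 1282635/148 ≈ 8666.5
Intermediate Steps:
g(u, L) = 1 + 1/L (g(u, L) = 1/L + 1 = 1 + 1/L)
O(s) = (141 + s)/(2*s) (O(s) = (141 + s)/((2*s)) = (141 + s)*(1/(2*s)) = (141 + s)/(2*s))
z(Q, H) = -5 (z(Q, H) = -7 - (2 - 4) = -7 - 1*(-2) = -7 + 2 = -5)
(8660 + O(74)) - z(12, g(-1, 2)) = (8660 + (½)*(141 + 74)/74) - 1*(-5) = (8660 + (½)*(1/74)*215) + 5 = (8660 + 215/148) + 5 = 1281895/148 + 5 = 1282635/148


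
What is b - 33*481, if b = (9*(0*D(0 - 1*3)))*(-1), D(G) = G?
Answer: -15873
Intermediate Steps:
b = 0 (b = (9*(0*(0 - 1*3)))*(-1) = (9*(0*(0 - 3)))*(-1) = (9*(0*(-3)))*(-1) = (9*0)*(-1) = 0*(-1) = 0)
b - 33*481 = 0 - 33*481 = 0 - 1*15873 = 0 - 15873 = -15873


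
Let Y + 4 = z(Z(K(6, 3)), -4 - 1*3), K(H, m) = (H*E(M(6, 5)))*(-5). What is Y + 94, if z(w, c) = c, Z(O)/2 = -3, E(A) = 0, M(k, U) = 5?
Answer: 83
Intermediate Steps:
K(H, m) = 0 (K(H, m) = (H*0)*(-5) = 0*(-5) = 0)
Z(O) = -6 (Z(O) = 2*(-3) = -6)
Y = -11 (Y = -4 + (-4 - 1*3) = -4 + (-4 - 3) = -4 - 7 = -11)
Y + 94 = -11 + 94 = 83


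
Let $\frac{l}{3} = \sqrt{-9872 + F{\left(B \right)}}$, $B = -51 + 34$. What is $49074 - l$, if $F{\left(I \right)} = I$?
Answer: $49074 - 3 i \sqrt{9889} \approx 49074.0 - 298.33 i$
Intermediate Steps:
$B = -17$
$l = 3 i \sqrt{9889}$ ($l = 3 \sqrt{-9872 - 17} = 3 \sqrt{-9889} = 3 i \sqrt{9889} \approx 298.33 i$)
$49074 - l = 49074 - 3 i \sqrt{9889}$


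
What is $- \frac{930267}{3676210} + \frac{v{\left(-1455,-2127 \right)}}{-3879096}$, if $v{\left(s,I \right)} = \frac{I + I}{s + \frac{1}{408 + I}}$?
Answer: $- \frac{752137485766438311}{2972272595928838280} \approx -0.25305$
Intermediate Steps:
$v{\left(s,I \right)} = \frac{2 I}{s + \frac{1}{408 + I}}$
$- \frac{930267}{3676210} + \frac{v{\left(-1455,-2127 \right)}}{-3879096} = - \frac{930267}{3676210} + \frac{2 \left(-2127\right) \frac{1}{1 + 408 \left(-1455\right) - -3094785} \left(408 - 2127\right)}{-3879096} = \left(-930267\right) \frac{1}{3676210} + 2 \left(-2127\right) \frac{1}{1 - 593640 + 3094785} \left(-1719\right) \left(- \frac{1}{3879096}\right) = - \frac{930267}{3676210} + 2 \left(-2127\right) \frac{1}{2501146} \left(-1719\right) \left(- \frac{1}{3879096}\right) = - \frac{930267}{3676210} + \frac{3656313}{1250573} \left(- \frac{1}{3879096}\right) = - \frac{930267}{3676210} - \frac{1218771}{1617030907336} = - \frac{752137485766438311}{2972272595928838280}$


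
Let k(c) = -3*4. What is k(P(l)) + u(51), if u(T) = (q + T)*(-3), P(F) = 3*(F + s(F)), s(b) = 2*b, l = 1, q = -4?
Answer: -153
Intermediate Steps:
P(F) = 9*F (P(F) = 3*(F + 2*F) = 3*(3*F) = 9*F)
u(T) = 12 - 3*T (u(T) = (-4 + T)*(-3) = 12 - 3*T)
k(c) = -12
k(P(l)) + u(51) = -12 + (12 - 3*51) = -12 + (12 - 153) = -12 - 141 = -153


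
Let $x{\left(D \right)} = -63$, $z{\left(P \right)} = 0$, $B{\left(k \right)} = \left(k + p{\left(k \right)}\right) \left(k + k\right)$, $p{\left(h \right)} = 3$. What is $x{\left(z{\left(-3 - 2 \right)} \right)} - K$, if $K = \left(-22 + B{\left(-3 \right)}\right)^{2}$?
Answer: $-547$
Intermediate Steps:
$B{\left(k \right)} = 2 k \left(3 + k\right)$ ($B{\left(k \right)} = \left(k + 3\right) \left(k + k\right) = \left(3 + k\right) 2 k = 2 k \left(3 + k\right)$)
$K = 484$ ($K = \left(-22 + 2 \left(-3\right) \left(3 - 3\right)\right)^{2} = \left(-22 + 2 \left(-3\right) 0\right)^{2} = \left(-22 + 0\right)^{2} = \left(-22\right)^{2} = 484$)
$x{\left(z{\left(-3 - 2 \right)} \right)} - K = -63 - 484 = -547$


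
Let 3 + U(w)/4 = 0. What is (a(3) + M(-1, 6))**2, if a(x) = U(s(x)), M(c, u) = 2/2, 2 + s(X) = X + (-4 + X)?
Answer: 121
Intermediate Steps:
s(X) = -6 + 2*X (s(X) = -2 + (X + (-4 + X)) = -2 + (-4 + 2*X) = -6 + 2*X)
U(w) = -12 (U(w) = -12 + 4*0 = -12 + 0 = -12)
M(c, u) = 1 (M(c, u) = 2*(1/2) = 1)
a(x) = -12
(a(3) + M(-1, 6))**2 = (-12 + 1)**2 = (-11)**2 = 121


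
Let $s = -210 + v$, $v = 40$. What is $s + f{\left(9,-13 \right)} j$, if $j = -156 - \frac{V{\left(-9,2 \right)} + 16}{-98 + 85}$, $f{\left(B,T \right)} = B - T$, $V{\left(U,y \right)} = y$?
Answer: $- \frac{46430}{13} \approx -3571.5$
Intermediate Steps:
$j = - \frac{2010}{13}$ ($j = -156 - \frac{2 + 16}{-98 + 85} = -156 - \frac{18}{-13} = -156 - 18 \left(- \frac{1}{13}\right) = -156 - - \frac{18}{13} = -156 + \frac{18}{13} = - \frac{2010}{13} \approx -154.62$)
$s = -170$ ($s = -210 + 40 = -170$)
$s + f{\left(9,-13 \right)} j = -170 + \left(9 - -13\right) \left(- \frac{2010}{13}\right) = -170 + \left(9 + 13\right) \left(- \frac{2010}{13}\right) = -170 + 22 \left(- \frac{2010}{13}\right) = -170 - \frac{44220}{13} = - \frac{46430}{13}$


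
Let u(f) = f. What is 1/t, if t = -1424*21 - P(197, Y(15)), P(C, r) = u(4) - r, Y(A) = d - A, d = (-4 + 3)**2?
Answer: -1/29922 ≈ -3.3420e-5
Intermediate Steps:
d = 1 (d = (-1)**2 = 1)
Y(A) = 1 - A
P(C, r) = 4 - r
t = -29922 (t = -1424*21 - (4 - (1 - 1*15)) = -29904 - (4 - (1 - 15)) = -29904 - (4 - 1*(-14)) = -29904 - (4 + 14) = -29904 - 1*18 = -29904 - 18 = -29922)
1/t = 1/(-29922) = -1/29922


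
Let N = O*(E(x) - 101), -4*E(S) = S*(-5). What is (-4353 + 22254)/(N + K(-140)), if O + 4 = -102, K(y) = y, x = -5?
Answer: 2106/1321 ≈ 1.5942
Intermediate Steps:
E(S) = 5*S/4 (E(S) = -S*(-5)/4 = -(-5)*S/4 = 5*S/4)
O = -106 (O = -4 - 102 = -106)
N = 22737/2 (N = -106*((5/4)*(-5) - 101) = -106*(-25/4 - 101) = -106*(-429/4) = 22737/2 ≈ 11369.)
(-4353 + 22254)/(N + K(-140)) = (-4353 + 22254)/(22737/2 - 140) = 17901/(22457/2) = 17901*(2/22457) = 2106/1321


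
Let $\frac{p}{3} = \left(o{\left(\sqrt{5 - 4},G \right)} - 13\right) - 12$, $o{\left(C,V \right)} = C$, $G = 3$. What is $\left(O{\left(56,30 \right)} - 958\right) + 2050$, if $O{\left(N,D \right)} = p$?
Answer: $1020$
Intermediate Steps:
$p = -72$ ($p = 3 \left(\left(\sqrt{5 - 4} - 13\right) - 12\right) = 3 \left(\left(\sqrt{1} - 13\right) - 12\right) = 3 \left(\left(1 - 13\right) - 12\right) = 3 \left(-12 - 12\right) = 3 \left(-24\right) = -72$)
$O{\left(N,D \right)} = -72$
$\left(O{\left(56,30 \right)} - 958\right) + 2050 = \left(-72 - 958\right) + 2050 = -1030 + 2050 = 1020$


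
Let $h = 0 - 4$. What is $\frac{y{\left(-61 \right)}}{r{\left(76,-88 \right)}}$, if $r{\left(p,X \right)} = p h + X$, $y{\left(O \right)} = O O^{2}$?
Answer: $\frac{226981}{392} \approx 579.03$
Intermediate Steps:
$h = -4$
$y{\left(O \right)} = O^{3}$
$r{\left(p,X \right)} = X - 4 p$ ($r{\left(p,X \right)} = p \left(-4\right) + X = - 4 p + X = X - 4 p$)
$\frac{y{\left(-61 \right)}}{r{\left(76,-88 \right)}} = \frac{\left(-61\right)^{3}}{-88 - 304} = - \frac{226981}{-88 - 304} = - \frac{226981}{-392} = \left(-226981\right) \left(- \frac{1}{392}\right) = \frac{226981}{392}$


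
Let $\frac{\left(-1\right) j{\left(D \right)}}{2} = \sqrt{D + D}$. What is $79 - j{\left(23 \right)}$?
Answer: $79 + 2 \sqrt{46} \approx 92.565$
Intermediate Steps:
$j{\left(D \right)} = - 2 \sqrt{2} \sqrt{D}$ ($j{\left(D \right)} = - 2 \sqrt{D + D} = - 2 \sqrt{2 D} = - 2 \sqrt{2} \sqrt{D}$)
$79 - j{\left(23 \right)} = 79 - - 2 \sqrt{2} \sqrt{23} = 79 - - 2 \sqrt{46} = 79 + 2 \sqrt{46}$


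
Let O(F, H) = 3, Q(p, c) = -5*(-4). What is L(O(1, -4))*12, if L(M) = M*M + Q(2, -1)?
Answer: 348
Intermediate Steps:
Q(p, c) = 20
L(M) = 20 + M² (L(M) = M*M + 20 = M² + 20 = 20 + M²)
L(O(1, -4))*12 = (20 + 3²)*12 = (20 + 9)*12 = 29*12 = 348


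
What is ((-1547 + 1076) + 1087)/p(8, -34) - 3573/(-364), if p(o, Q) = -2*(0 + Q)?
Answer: 116797/6188 ≈ 18.875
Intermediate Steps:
p(o, Q) = -2*Q
((-1547 + 1076) + 1087)/p(8, -34) - 3573/(-364) = ((-1547 + 1076) + 1087)/((-2*(-34))) - 3573/(-364) = (-471 + 1087)/68 - 3573*(-1/364) = 616*(1/68) + 3573/364 = 154/17 + 3573/364 = 116797/6188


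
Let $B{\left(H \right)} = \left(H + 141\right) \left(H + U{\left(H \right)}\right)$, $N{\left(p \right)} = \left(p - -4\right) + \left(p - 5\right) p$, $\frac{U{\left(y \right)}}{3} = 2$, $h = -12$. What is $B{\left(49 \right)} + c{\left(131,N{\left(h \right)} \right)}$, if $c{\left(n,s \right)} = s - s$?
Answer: $10450$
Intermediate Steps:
$U{\left(y \right)} = 6$ ($U{\left(y \right)} = 3 \cdot 2 = 6$)
$N{\left(p \right)} = 4 + p + p \left(-5 + p\right)$ ($N{\left(p \right)} = \left(p + 4\right) + \left(p - 5\right) p = \left(4 + p\right) + \left(-5 + p\right) p = \left(4 + p\right) + p \left(-5 + p\right) = 4 + p + p \left(-5 + p\right)$)
$c{\left(n,s \right)} = 0$
$B{\left(H \right)} = \left(6 + H\right) \left(141 + H\right)$ ($B{\left(H \right)} = \left(H + 141\right) \left(H + 6\right) = \left(141 + H\right) \left(6 + H\right) = \left(6 + H\right) \left(141 + H\right)$)
$B{\left(49 \right)} + c{\left(131,N{\left(h \right)} \right)} = \left(846 + 49^{2} + 147 \cdot 49\right) + 0 = \left(846 + 2401 + 7203\right) + 0 = 10450 + 0 = 10450$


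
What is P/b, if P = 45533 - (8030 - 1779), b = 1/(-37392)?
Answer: -1468832544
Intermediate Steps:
b = -1/37392 ≈ -2.6744e-5
P = 39282 (P = 45533 - 1*6251 = 45533 - 6251 = 39282)
P/b = 39282/(-1/37392) = 39282*(-37392) = -1468832544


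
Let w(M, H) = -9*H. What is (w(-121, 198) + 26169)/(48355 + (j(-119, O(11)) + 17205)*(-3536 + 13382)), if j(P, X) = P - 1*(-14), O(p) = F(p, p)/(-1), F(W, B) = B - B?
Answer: 24387/168414955 ≈ 0.00014480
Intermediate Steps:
F(W, B) = 0
O(p) = 0 (O(p) = 0/(-1) = 0*(-1) = 0)
j(P, X) = 14 + P (j(P, X) = P + 14 = 14 + P)
(w(-121, 198) + 26169)/(48355 + (j(-119, O(11)) + 17205)*(-3536 + 13382)) = (-9*198 + 26169)/(48355 + ((14 - 119) + 17205)*(-3536 + 13382)) = (-1782 + 26169)/(48355 + (-105 + 17205)*9846) = 24387/(48355 + 17100*9846) = 24387/(48355 + 168366600) = 24387/168414955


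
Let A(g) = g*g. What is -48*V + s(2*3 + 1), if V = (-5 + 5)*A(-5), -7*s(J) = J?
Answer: -1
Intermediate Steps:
A(g) = g²
s(J) = -J/7
V = 0 (V = (-5 + 5)*(-5)² = 0*25 = 0)
-48*V + s(2*3 + 1) = -48*0 - (2*3 + 1)/7 = 0 - (6 + 1)/7 = 0 - ⅐*7 = 0 - 1 = -1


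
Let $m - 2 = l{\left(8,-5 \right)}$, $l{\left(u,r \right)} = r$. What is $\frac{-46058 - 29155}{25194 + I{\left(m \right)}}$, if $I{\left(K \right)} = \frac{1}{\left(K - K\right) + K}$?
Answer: $- \frac{225639}{75581} \approx -2.9854$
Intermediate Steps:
$m = -3$ ($m = 2 - 5 = -3$)
$I{\left(K \right)} = \frac{1}{K}$ ($I{\left(K \right)} = \frac{1}{0 + K} = \frac{1}{K}$)
$\frac{-46058 - 29155}{25194 + I{\left(m \right)}} = \frac{-46058 - 29155}{25194 + \frac{1}{-3}} = - \frac{75213}{25194 - \frac{1}{3}} = - \frac{75213}{\frac{75581}{3}} = \left(-75213\right) \frac{3}{75581} = - \frac{225639}{75581}$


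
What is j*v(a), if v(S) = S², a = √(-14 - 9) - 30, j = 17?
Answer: 14909 - 1020*I*√23 ≈ 14909.0 - 4891.8*I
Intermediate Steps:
a = -30 + I*√23 (a = √(-23) - 30 = I*√23 - 30 = -30 + I*√23 ≈ -30.0 + 4.7958*I)
j*v(a) = 17*(-30 + I*√23)²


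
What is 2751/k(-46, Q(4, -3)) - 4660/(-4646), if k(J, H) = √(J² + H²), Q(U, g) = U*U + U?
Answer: 2330/2323 + 2751*√629/1258 ≈ 55.848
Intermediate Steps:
Q(U, g) = U + U² (Q(U, g) = U² + U = U + U²)
k(J, H) = √(H² + J²)
2751/k(-46, Q(4, -3)) - 4660/(-4646) = 2751/(√((4*(1 + 4))² + (-46)²)) - 4660/(-4646) = 2751/(√((4*5)² + 2116)) - 4660*(-1/4646) = 2751/(√(20² + 2116)) + 2330/2323 = 2751/(√(400 + 2116)) + 2330/2323 = 2751/(√2516) + 2330/2323 = 2751/((2*√629)) + 2330/2323 = 2751*(√629/1258) + 2330/2323 = 2751*√629/1258 + 2330/2323 = 2330/2323 + 2751*√629/1258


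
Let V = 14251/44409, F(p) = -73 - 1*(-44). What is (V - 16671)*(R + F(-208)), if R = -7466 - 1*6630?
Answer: 92541023500/393 ≈ 2.3547e+8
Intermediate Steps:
F(p) = -29 (F(p) = -73 + 44 = -29)
R = -14096 (R = -7466 - 6630 = -14096)
V = 14251/44409 (V = 14251*(1/44409) = 14251/44409 ≈ 0.32090)
(V - 16671)*(R + F(-208)) = (14251/44409 - 16671)*(-14096 - 29) = -740328188/44409*(-14125) = 92541023500/393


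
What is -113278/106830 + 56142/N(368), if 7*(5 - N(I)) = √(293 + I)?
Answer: 122446693909/5021010 + 65499*√661/94 ≈ 42302.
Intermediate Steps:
N(I) = 5 - √(293 + I)/7
-113278/106830 + 56142/N(368) = -113278/106830 + 56142/(5 - √(293 + 368)/7) = -113278*1/106830 + 56142/(5 - √661/7) = -56639/53415 + 56142/(5 - √661/7)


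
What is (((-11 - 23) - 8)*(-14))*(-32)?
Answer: -18816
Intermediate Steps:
(((-11 - 23) - 8)*(-14))*(-32) = ((-34 - 8)*(-14))*(-32) = -42*(-14)*(-32) = 588*(-32) = -18816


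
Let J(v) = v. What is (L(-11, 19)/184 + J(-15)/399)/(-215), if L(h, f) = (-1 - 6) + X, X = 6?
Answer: 1053/5261480 ≈ 0.00020013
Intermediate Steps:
L(h, f) = -1 (L(h, f) = (-1 - 6) + 6 = -7 + 6 = -1)
(L(-11, 19)/184 + J(-15)/399)/(-215) = (-1/184 - 15/399)/(-215) = (-1*1/184 - 15*1/399)*(-1/215) = (-1/184 - 5/133)*(-1/215) = -1053/24472*(-1/215) = 1053/5261480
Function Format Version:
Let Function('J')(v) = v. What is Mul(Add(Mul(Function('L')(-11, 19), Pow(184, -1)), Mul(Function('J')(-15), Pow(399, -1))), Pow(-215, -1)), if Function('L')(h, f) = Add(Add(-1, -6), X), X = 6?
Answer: Rational(1053, 5261480) ≈ 0.00020013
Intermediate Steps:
Function('L')(h, f) = -1 (Function('L')(h, f) = Add(Add(-1, -6), 6) = Add(-7, 6) = -1)
Mul(Add(Mul(Function('L')(-11, 19), Pow(184, -1)), Mul(Function('J')(-15), Pow(399, -1))), Pow(-215, -1)) = Mul(Add(Mul(-1, Pow(184, -1)), Mul(-15, Pow(399, -1))), Pow(-215, -1)) = Mul(Add(Mul(-1, Rational(1, 184)), Mul(-15, Rational(1, 399))), Rational(-1, 215)) = Mul(Add(Rational(-1, 184), Rational(-5, 133)), Rational(-1, 215)) = Mul(Rational(-1053, 24472), Rational(-1, 215)) = Rational(1053, 5261480)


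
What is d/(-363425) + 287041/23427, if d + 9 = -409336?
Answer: 22781520148/1702791495 ≈ 13.379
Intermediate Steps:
d = -409345 (d = -9 - 409336 = -409345)
d/(-363425) + 287041/23427 = -409345/(-363425) + 287041/23427 = -409345*(-1/363425) + 287041*(1/23427) = 81869/72685 + 287041/23427 = 22781520148/1702791495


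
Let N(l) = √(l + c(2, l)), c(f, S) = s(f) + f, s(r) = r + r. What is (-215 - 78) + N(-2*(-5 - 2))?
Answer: -293 + 2*√5 ≈ -288.53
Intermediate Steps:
s(r) = 2*r
c(f, S) = 3*f (c(f, S) = 2*f + f = 3*f)
N(l) = √(6 + l) (N(l) = √(l + 3*2) = √(l + 6) = √(6 + l))
(-215 - 78) + N(-2*(-5 - 2)) = (-215 - 78) + √(6 - 2*(-5 - 2)) = -293 + √(6 - 2*(-7)) = -293 + √(6 + 14) = -293 + √20 = -293 + 2*√5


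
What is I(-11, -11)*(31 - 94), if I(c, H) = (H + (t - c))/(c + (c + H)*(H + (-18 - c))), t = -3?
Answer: 27/55 ≈ 0.49091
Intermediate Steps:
I(c, H) = (-3 + H - c)/(c + (H + c)*(-18 + H - c)) (I(c, H) = (H + (-3 - c))/(c + (c + H)*(H + (-18 - c))) = (-3 + H - c)/(c + (H + c)*(-18 + H - c)))
I(-11, -11)*(31 - 94) = ((3 - 11 - 1*(-11))/((-11)**2 - 1*(-11)**2 + 17*(-11) + 18*(-11)))*(31 - 94) = ((3 - 11 + 11)/(121 - 1*121 - 187 - 198))*(-63) = (3/(121 - 121 - 187 - 198))*(-63) = (3/(-385))*(-63) = -1/385*3*(-63) = -3/385*(-63) = 27/55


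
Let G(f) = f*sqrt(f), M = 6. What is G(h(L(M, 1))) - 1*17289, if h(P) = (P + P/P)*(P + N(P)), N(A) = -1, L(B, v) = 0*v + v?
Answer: -17289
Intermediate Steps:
L(B, v) = v (L(B, v) = 0 + v = v)
h(P) = (1 + P)*(-1 + P) (h(P) = (P + P/P)*(P - 1) = (P + 1)*(-1 + P) = (1 + P)*(-1 + P))
G(f) = f**(3/2)
G(h(L(M, 1))) - 1*17289 = (-1 + 1**2)**(3/2) - 1*17289 = (-1 + 1)**(3/2) - 17289 = 0**(3/2) - 17289 = 0 - 17289 = -17289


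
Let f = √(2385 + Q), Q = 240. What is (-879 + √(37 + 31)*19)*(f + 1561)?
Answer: -(879 - 38*√17)*(1561 + 5*√105) ≈ -1.1646e+6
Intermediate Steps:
f = 5*√105 (f = √(2385 + 240) = √2625 = 5*√105 ≈ 51.235)
(-879 + √(37 + 31)*19)*(f + 1561) = (-879 + √(37 + 31)*19)*(5*√105 + 1561) = (-879 + √68*19)*(1561 + 5*√105) = (-879 + (2*√17)*19)*(1561 + 5*√105) = (-879 + 38*√17)*(1561 + 5*√105)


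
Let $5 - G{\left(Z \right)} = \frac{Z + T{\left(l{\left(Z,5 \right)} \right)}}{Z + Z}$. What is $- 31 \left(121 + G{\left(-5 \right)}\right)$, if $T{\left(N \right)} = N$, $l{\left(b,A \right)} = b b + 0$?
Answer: $-3968$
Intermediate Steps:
$l{\left(b,A \right)} = b^{2}$ ($l{\left(b,A \right)} = b^{2} + 0 = b^{2}$)
$G{\left(Z \right)} = 5 - \frac{Z + Z^{2}}{2 Z}$ ($G{\left(Z \right)} = 5 - \frac{Z + Z^{2}}{Z + Z} = 5 - \frac{Z + Z^{2}}{2 Z}$)
$- 31 \left(121 + G{\left(-5 \right)}\right) = - 31 \left(121 + \left(\frac{9}{2} - - \frac{5}{2}\right)\right) = - 31 \left(121 + \left(\frac{9}{2} + \frac{5}{2}\right)\right) = - 31 \left(121 + 7\right) = \left(-31\right) 128 = -3968$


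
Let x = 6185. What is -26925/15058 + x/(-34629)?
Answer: -1025519555/521443482 ≈ -1.9667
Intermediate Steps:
-26925/15058 + x/(-34629) = -26925/15058 + 6185/(-34629) = -26925*1/15058 + 6185*(-1/34629) = -26925/15058 - 6185/34629 = -1025519555/521443482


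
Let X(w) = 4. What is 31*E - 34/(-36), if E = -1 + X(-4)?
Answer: 1691/18 ≈ 93.944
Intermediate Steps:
E = 3 (E = -1 + 4 = 3)
31*E - 34/(-36) = 31*3 - 34/(-36) = 93 - 34*(-1/36) = 93 + 17/18 = 1691/18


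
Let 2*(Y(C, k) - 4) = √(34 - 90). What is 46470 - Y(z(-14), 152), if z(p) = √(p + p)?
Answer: 46466 - I*√14 ≈ 46466.0 - 3.7417*I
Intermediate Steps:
z(p) = √2*√p (z(p) = √(2*p) = √2*√p)
Y(C, k) = 4 + I*√14 (Y(C, k) = 4 + √(34 - 90)/2 = 4 + √(-56)/2 = 4 + (2*I*√14)/2 = 4 + I*√14)
46470 - Y(z(-14), 152) = 46470 - (4 + I*√14) = 46470 + (-4 - I*√14) = 46466 - I*√14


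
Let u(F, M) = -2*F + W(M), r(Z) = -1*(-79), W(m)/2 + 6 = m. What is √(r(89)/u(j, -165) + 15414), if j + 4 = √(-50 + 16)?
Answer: √2*√((5148197 + 30828*I*√34)/(167 + I*√34))/2 ≈ 124.15 + 3.3219e-5*I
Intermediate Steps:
W(m) = -12 + 2*m
r(Z) = 79
j = -4 + I*√34 (j = -4 + √(-50 + 16) = -4 + √(-34) = -4 + I*√34 ≈ -4.0 + 5.831*I)
u(F, M) = -12 - 2*F + 2*M (u(F, M) = -2*F + (-12 + 2*M) = -12 - 2*F + 2*M)
√(r(89)/u(j, -165) + 15414) = √(79/(-12 - 2*(-4 + I*√34) + 2*(-165)) + 15414) = √(79/(-12 + (8 - 2*I*√34) - 330) + 15414) = √(79/(-334 - 2*I*√34) + 15414) = √(15414 + 79/(-334 - 2*I*√34))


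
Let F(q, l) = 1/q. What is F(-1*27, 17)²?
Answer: 1/729 ≈ 0.0013717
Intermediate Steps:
F(-1*27, 17)² = (1/(-1*27))² = (1/(-27))² = (-1/27)² = 1/729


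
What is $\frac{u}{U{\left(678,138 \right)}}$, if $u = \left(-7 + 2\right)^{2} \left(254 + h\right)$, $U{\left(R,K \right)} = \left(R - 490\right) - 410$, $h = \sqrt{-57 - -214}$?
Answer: $- \frac{3175}{111} - \frac{25 \sqrt{157}}{222} \approx -30.015$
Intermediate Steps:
$h = \sqrt{157}$ ($h = \sqrt{-57 + 214} = \sqrt{157} \approx 12.53$)
$U{\left(R,K \right)} = -900 + R$ ($U{\left(R,K \right)} = \left(-490 + R\right) - 410 = -900 + R$)
$u = 6350 + 25 \sqrt{157}$ ($u = \left(-7 + 2\right)^{2} \left(254 + \sqrt{157}\right) = \left(-5\right)^{2} \left(254 + \sqrt{157}\right) = 25 \left(254 + \sqrt{157}\right) = 6350 + 25 \sqrt{157} \approx 6663.3$)
$\frac{u}{U{\left(678,138 \right)}} = \frac{6350 + 25 \sqrt{157}}{-900 + 678} = \frac{6350 + 25 \sqrt{157}}{-222} = \left(6350 + 25 \sqrt{157}\right) \left(- \frac{1}{222}\right) = - \frac{3175}{111} - \frac{25 \sqrt{157}}{222}$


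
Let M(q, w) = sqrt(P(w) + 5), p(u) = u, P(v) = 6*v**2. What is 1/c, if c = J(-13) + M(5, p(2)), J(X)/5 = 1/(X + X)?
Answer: 130/19579 + 676*sqrt(29)/19579 ≈ 0.19257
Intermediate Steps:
J(X) = 5/(2*X) (J(X) = 5/(X + X) = 5/((2*X)) = 5*(1/(2*X)) = 5/(2*X))
M(q, w) = sqrt(5 + 6*w**2) (M(q, w) = sqrt(6*w**2 + 5) = sqrt(5 + 6*w**2))
c = -5/26 + sqrt(29) (c = (5/2)/(-13) + sqrt(5 + 6*2**2) = (5/2)*(-1/13) + sqrt(5 + 6*4) = -5/26 + sqrt(5 + 24) = -5/26 + sqrt(29) ≈ 5.1929)
1/c = 1/(-5/26 + sqrt(29))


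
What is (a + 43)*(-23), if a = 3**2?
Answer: -1196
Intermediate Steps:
a = 9
(a + 43)*(-23) = (9 + 43)*(-23) = 52*(-23) = -1196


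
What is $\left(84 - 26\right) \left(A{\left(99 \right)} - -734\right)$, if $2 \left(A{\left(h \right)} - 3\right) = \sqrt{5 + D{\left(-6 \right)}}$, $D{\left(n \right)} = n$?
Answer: $42746 + 29 i \approx 42746.0 + 29.0 i$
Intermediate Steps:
$A{\left(h \right)} = 3 + \frac{i}{2}$ ($A{\left(h \right)} = 3 + \frac{\sqrt{5 - 6}}{2} = 3 + \frac{\sqrt{-1}}{2} = 3 + \frac{i}{2}$)
$\left(84 - 26\right) \left(A{\left(99 \right)} - -734\right) = \left(84 - 26\right) \left(\left(3 + \frac{i}{2}\right) - -734\right) = \left(84 - 26\right) \left(\left(3 + \frac{i}{2}\right) + 734\right) = 58 \left(737 + \frac{i}{2}\right) = 42746 + 29 i$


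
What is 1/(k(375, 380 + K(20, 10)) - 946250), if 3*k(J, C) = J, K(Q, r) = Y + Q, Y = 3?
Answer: -1/946125 ≈ -1.0569e-6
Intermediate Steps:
K(Q, r) = 3 + Q
k(J, C) = J/3
1/(k(375, 380 + K(20, 10)) - 946250) = 1/((⅓)*375 - 946250) = 1/(125 - 946250) = 1/(-946125) = -1/946125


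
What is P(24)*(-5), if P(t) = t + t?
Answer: -240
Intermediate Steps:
P(t) = 2*t
P(24)*(-5) = (2*24)*(-5) = 48*(-5) = -240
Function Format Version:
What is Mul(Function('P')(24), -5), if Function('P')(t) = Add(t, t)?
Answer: -240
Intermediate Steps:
Function('P')(t) = Mul(2, t)
Mul(Function('P')(24), -5) = Mul(Mul(2, 24), -5) = Mul(48, -5) = -240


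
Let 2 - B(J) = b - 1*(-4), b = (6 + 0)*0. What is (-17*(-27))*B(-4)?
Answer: -918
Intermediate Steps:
b = 0 (b = 6*0 = 0)
B(J) = -2 (B(J) = 2 - (0 - 1*(-4)) = 2 - (0 + 4) = 2 - 1*4 = 2 - 4 = -2)
(-17*(-27))*B(-4) = -17*(-27)*(-2) = 459*(-2) = -918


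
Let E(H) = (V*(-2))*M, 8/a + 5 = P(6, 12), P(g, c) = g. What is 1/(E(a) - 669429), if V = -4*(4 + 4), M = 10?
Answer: -1/668789 ≈ -1.4952e-6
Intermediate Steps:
V = -32 (V = -4*8 = -32)
a = 8 (a = 8/(-5 + 6) = 8/1 = 8*1 = 8)
E(H) = 640 (E(H) = -32*(-2)*10 = 64*10 = 640)
1/(E(a) - 669429) = 1/(640 - 669429) = 1/(-668789) = -1/668789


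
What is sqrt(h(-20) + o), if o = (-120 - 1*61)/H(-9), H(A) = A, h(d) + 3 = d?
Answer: I*sqrt(26)/3 ≈ 1.6997*I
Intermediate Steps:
h(d) = -3 + d
o = 181/9 (o = (-120 - 1*61)/(-9) = (-120 - 61)*(-1/9) = -181*(-1/9) = 181/9 ≈ 20.111)
sqrt(h(-20) + o) = sqrt((-3 - 20) + 181/9) = sqrt(-23 + 181/9) = sqrt(-26/9) = I*sqrt(26)/3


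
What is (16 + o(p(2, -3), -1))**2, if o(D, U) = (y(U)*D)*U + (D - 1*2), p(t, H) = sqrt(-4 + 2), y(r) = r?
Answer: 188 + 56*I*sqrt(2) ≈ 188.0 + 79.196*I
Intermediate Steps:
p(t, H) = I*sqrt(2) (p(t, H) = sqrt(-2) = I*sqrt(2))
o(D, U) = -2 + D + D*U**2 (o(D, U) = (U*D)*U + (D - 1*2) = (D*U)*U + (D - 2) = D*U**2 + (-2 + D) = -2 + D + D*U**2)
(16 + o(p(2, -3), -1))**2 = (16 + (-2 + I*sqrt(2) + (I*sqrt(2))*(-1)**2))**2 = (16 + (-2 + I*sqrt(2) + (I*sqrt(2))*1))**2 = (16 + (-2 + I*sqrt(2) + I*sqrt(2)))**2 = (16 + (-2 + 2*I*sqrt(2)))**2 = (14 + 2*I*sqrt(2))**2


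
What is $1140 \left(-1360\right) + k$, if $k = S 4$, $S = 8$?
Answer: $-1550368$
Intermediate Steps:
$k = 32$ ($k = 8 \cdot 4 = 32$)
$1140 \left(-1360\right) + k = 1140 \left(-1360\right) + 32 = -1550400 + 32 = -1550368$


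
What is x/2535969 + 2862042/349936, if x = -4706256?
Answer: 935193564847/147904474664 ≈ 6.3230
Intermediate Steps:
x/2535969 + 2862042/349936 = -4706256/2535969 + 2862042/349936 = -4706256*1/2535969 + 2862042*(1/349936) = -1568752/845323 + 1431021/174968 = 935193564847/147904474664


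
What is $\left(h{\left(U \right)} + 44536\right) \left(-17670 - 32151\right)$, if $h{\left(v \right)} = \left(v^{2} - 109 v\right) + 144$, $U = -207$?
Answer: $-5484893532$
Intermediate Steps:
$h{\left(v \right)} = 144 + v^{2} - 109 v$
$\left(h{\left(U \right)} + 44536\right) \left(-17670 - 32151\right) = \left(\left(144 + \left(-207\right)^{2} - -22563\right) + 44536\right) \left(-17670 - 32151\right) = \left(\left(144 + 42849 + 22563\right) + 44536\right) \left(-49821\right) = \left(65556 + 44536\right) \left(-49821\right) = 110092 \left(-49821\right) = -5484893532$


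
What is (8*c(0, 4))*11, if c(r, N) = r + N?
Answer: 352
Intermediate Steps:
c(r, N) = N + r
(8*c(0, 4))*11 = (8*(4 + 0))*11 = (8*4)*11 = 32*11 = 352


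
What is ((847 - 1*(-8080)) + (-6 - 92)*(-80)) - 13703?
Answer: 3064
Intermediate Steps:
((847 - 1*(-8080)) + (-6 - 92)*(-80)) - 13703 = ((847 + 8080) - 98*(-80)) - 13703 = (8927 + 7840) - 13703 = 16767 - 13703 = 3064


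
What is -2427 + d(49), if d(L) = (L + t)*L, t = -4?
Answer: -222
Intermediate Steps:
d(L) = L*(-4 + L) (d(L) = (L - 4)*L = (-4 + L)*L = L*(-4 + L))
-2427 + d(49) = -2427 + 49*(-4 + 49) = -2427 + 49*45 = -2427 + 2205 = -222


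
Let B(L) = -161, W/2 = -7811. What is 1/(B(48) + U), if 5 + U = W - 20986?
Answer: -1/36774 ≈ -2.7193e-5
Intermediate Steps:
W = -15622 (W = 2*(-7811) = -15622)
U = -36613 (U = -5 + (-15622 - 20986) = -5 - 36608 = -36613)
1/(B(48) + U) = 1/(-161 - 36613) = 1/(-36774) = -1/36774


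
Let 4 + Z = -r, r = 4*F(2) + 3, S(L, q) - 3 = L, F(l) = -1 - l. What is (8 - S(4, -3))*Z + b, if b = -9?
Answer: -4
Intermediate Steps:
S(L, q) = 3 + L
r = -9 (r = 4*(-1 - 1*2) + 3 = 4*(-1 - 2) + 3 = 4*(-3) + 3 = -12 + 3 = -9)
Z = 5 (Z = -4 - 1*(-9) = -4 + 9 = 5)
(8 - S(4, -3))*Z + b = (8 - (3 + 4))*5 - 9 = (8 - 1*7)*5 - 9 = (8 - 7)*5 - 9 = 1*5 - 9 = 5 - 9 = -4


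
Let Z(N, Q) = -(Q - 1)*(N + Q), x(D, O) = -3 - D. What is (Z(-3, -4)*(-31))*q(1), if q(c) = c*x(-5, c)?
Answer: 2170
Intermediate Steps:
q(c) = 2*c (q(c) = c*(-3 - 1*(-5)) = c*(-3 + 5) = c*2 = 2*c)
Z(N, Q) = -(-1 + Q)*(N + Q)
(Z(-3, -4)*(-31))*q(1) = ((-3 - 4 - 1*(-4)² - 1*(-3)*(-4))*(-31))*(2*1) = ((-3 - 4 - 1*16 - 12)*(-31))*2 = ((-3 - 4 - 16 - 12)*(-31))*2 = -35*(-31)*2 = 1085*2 = 2170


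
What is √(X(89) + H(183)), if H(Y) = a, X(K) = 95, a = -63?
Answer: 4*√2 ≈ 5.6569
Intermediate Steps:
H(Y) = -63
√(X(89) + H(183)) = √(95 - 63) = √32 = 4*√2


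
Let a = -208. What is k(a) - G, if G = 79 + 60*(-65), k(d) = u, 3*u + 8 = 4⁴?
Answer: 11711/3 ≈ 3903.7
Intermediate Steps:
u = 248/3 (u = -8/3 + (⅓)*4⁴ = -8/3 + (⅓)*256 = -8/3 + 256/3 = 248/3 ≈ 82.667)
k(d) = 248/3
G = -3821 (G = 79 - 3900 = -3821)
k(a) - G = 248/3 - 1*(-3821) = 248/3 + 3821 = 11711/3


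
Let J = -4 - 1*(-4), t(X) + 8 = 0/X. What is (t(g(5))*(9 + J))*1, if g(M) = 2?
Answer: -72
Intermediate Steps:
t(X) = -8 (t(X) = -8 + 0/X = -8 + 0 = -8)
J = 0 (J = -4 + 4 = 0)
(t(g(5))*(9 + J))*1 = -8*(9 + 0)*1 = -8*9*1 = -72*1 = -72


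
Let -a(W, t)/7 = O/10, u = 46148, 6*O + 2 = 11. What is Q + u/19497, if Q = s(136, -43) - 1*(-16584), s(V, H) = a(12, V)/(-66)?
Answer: 142289270719/8578680 ≈ 16586.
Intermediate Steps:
O = 3/2 (O = -1/3 + (1/6)*11 = -1/3 + 11/6 = 3/2 ≈ 1.5000)
a(W, t) = -21/20 (a(W, t) = -21/(2*10) = -7*3/20 = -21/20)
s(V, H) = 7/440 (s(V, H) = -21/20/(-66) = -21/20*(-1/66) = 7/440)
Q = 7296967/440 (Q = 7/440 - 1*(-16584) = 7/440 + 16584 = 7296967/440 ≈ 16584.)
Q + u/19497 = 7296967/440 + 46148/19497 = 142289270719/8578680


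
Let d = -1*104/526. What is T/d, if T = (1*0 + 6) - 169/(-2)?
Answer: -47603/104 ≈ -457.72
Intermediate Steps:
T = 181/2 (T = (0 + 6) - 169*(-1)/2 = 6 - 13*(-13/2) = 6 + 169/2 = 181/2 ≈ 90.500)
d = -52/263 (d = -104*1/526 = -52/263 ≈ -0.19772)
T/d = 181/(2*(-52/263)) = (181/2)*(-263/52) = -47603/104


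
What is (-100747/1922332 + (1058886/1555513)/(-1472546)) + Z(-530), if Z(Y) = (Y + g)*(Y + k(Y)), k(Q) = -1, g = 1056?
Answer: -614923742785789993972687/2201612666398230268 ≈ -2.7931e+5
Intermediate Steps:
Z(Y) = (-1 + Y)*(1056 + Y) (Z(Y) = (Y + 1056)*(Y - 1) = (1056 + Y)*(-1 + Y) = (-1 + Y)*(1056 + Y))
(-100747/1922332 + (1058886/1555513)/(-1472546)) + Z(-530) = (-100747/1922332 + (1058886/1555513)/(-1472546)) + (-1056 + (-530)**2 + 1055*(-530)) = (-100747*1/1922332 + (1058886*(1/1555513))*(-1/1472546)) + (-1056 + 280900 - 559150) = (-100747/1922332 + (1058886/1555513)*(-1/1472546)) - 279306 = (-100747/1922332 - 529443/1145282223049) - 279306 = -115384765890738679/2201612666398230268 - 279306 = -614923742785789993972687/2201612666398230268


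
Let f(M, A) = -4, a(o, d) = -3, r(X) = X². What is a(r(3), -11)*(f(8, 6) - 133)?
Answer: 411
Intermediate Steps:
a(r(3), -11)*(f(8, 6) - 133) = -3*(-4 - 133) = -3*(-137) = 411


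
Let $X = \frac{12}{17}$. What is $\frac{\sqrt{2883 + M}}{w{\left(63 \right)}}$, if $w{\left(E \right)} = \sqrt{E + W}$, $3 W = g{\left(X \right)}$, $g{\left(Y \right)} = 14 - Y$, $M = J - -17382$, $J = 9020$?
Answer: $\frac{\sqrt{5136266865}}{3439} \approx 20.84$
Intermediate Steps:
$M = 26402$ ($M = 9020 - -17382 = 9020 + 17382 = 26402$)
$X = \frac{12}{17}$ ($X = 12 \cdot \frac{1}{17} = \frac{12}{17} \approx 0.70588$)
$W = \frac{226}{51}$ ($W = \frac{14 - \frac{12}{17}}{3} = \frac{1}{3} \cdot \frac{226}{17} = \frac{226}{51} \approx 4.4314$)
$w{\left(E \right)} = \sqrt{\frac{226}{51} + E}$ ($w{\left(E \right)} = \sqrt{E + \frac{226}{51}} = \sqrt{\frac{226}{51} + E}$)
$\frac{\sqrt{2883 + M}}{w{\left(63 \right)}} = \frac{\sqrt{2883 + 26402}}{\frac{1}{51} \sqrt{11526 + 2601 \cdot 63}} = \frac{\sqrt{29285}}{\frac{1}{51} \sqrt{11526 + 163863}} = \frac{\sqrt{29285}}{\frac{1}{51} \sqrt{175389}} = \sqrt{29285} \frac{\sqrt{175389}}{3439} = \frac{\sqrt{5136266865}}{3439}$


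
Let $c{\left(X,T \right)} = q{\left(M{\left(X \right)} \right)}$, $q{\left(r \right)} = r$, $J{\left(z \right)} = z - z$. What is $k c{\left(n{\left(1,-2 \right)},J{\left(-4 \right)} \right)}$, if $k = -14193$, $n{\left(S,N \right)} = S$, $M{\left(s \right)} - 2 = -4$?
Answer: $28386$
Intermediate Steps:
$M{\left(s \right)} = -2$ ($M{\left(s \right)} = 2 - 4 = -2$)
$J{\left(z \right)} = 0$
$c{\left(X,T \right)} = -2$
$k c{\left(n{\left(1,-2 \right)},J{\left(-4 \right)} \right)} = \left(-14193\right) \left(-2\right) = 28386$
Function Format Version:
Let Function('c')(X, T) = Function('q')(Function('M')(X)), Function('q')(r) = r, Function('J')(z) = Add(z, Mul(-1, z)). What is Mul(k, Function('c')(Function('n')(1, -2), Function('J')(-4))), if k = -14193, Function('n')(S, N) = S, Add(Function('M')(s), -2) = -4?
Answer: 28386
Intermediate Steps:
Function('M')(s) = -2 (Function('M')(s) = Add(2, -4) = -2)
Function('J')(z) = 0
Function('c')(X, T) = -2
Mul(k, Function('c')(Function('n')(1, -2), Function('J')(-4))) = Mul(-14193, -2) = 28386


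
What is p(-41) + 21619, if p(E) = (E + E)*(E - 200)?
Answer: 41381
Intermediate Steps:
p(E) = 2*E*(-200 + E) (p(E) = (2*E)*(-200 + E) = 2*E*(-200 + E))
p(-41) + 21619 = 2*(-41)*(-200 - 41) + 21619 = 2*(-41)*(-241) + 21619 = 19762 + 21619 = 41381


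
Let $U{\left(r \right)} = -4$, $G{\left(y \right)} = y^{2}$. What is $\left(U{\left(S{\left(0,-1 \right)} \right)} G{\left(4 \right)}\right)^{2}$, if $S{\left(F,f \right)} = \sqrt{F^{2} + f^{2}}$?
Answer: $4096$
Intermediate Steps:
$\left(U{\left(S{\left(0,-1 \right)} \right)} G{\left(4 \right)}\right)^{2} = \left(- 4 \cdot 4^{2}\right)^{2} = \left(\left(-4\right) 16\right)^{2} = \left(-64\right)^{2} = 4096$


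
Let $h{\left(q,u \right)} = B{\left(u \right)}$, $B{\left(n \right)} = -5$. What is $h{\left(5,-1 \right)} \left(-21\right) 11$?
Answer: $1155$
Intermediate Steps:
$h{\left(q,u \right)} = -5$
$h{\left(5,-1 \right)} \left(-21\right) 11 = \left(-5\right) \left(-21\right) 11 = 105 \cdot 11 = 1155$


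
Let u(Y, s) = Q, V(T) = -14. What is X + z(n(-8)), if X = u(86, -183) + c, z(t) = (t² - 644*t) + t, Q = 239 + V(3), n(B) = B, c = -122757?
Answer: -117324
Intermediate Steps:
Q = 225 (Q = 239 - 14 = 225)
u(Y, s) = 225
z(t) = t² - 643*t
X = -122532 (X = 225 - 122757 = -122532)
X + z(n(-8)) = -122532 - 8*(-643 - 8) = -122532 - 8*(-651) = -122532 + 5208 = -117324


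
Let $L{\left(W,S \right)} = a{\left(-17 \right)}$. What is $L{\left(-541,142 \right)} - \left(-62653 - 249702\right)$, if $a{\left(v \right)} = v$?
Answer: $312338$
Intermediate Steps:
$L{\left(W,S \right)} = -17$
$L{\left(-541,142 \right)} - \left(-62653 - 249702\right) = -17 - \left(-62653 - 249702\right) = -17 - -312355 = -17 + 312355 = 312338$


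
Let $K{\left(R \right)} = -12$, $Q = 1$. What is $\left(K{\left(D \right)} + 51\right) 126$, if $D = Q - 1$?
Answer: $4914$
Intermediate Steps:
$D = 0$ ($D = 1 - 1 = 0$)
$\left(K{\left(D \right)} + 51\right) 126 = \left(-12 + 51\right) 126 = 39 \cdot 126 = 4914$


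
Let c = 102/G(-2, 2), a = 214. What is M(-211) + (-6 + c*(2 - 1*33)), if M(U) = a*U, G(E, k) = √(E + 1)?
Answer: -45160 + 3162*I ≈ -45160.0 + 3162.0*I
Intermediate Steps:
G(E, k) = √(1 + E)
M(U) = 214*U
c = -102*I (c = 102/(√(1 - 2)) = 102/(√(-1)) = 102/I = 102*(-I) = -102*I ≈ -102.0*I)
M(-211) + (-6 + c*(2 - 1*33)) = 214*(-211) + (-6 + (-102*I)*(2 - 1*33)) = -45154 + (-6 + (-102*I)*(2 - 33)) = -45154 + (-6 - 102*I*(-31)) = -45154 + (-6 + 3162*I) = -45160 + 3162*I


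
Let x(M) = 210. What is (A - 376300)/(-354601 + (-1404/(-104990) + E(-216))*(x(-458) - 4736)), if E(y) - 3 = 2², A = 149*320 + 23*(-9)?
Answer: 5753924455/6760367779 ≈ 0.85113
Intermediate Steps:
A = 47473 (A = 47680 - 207 = 47473)
E(y) = 7 (E(y) = 3 + 2² = 3 + 4 = 7)
(A - 376300)/(-354601 + (-1404/(-104990) + E(-216))*(x(-458) - 4736)) = (47473 - 376300)/(-354601 + (-1404/(-104990) + 7)*(210 - 4736)) = -328827/(-354601 + (-1404*(-1/104990) + 7)*(-4526)) = -328827/(-354601 + (702/52495 + 7)*(-4526)) = -328827/(-354601 + (368167/52495)*(-4526)) = -328827/(-354601 - 1666323842/52495) = -328827/(-20281103337/52495) = -328827*(-52495/20281103337) = 5753924455/6760367779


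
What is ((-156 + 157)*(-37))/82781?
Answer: -37/82781 ≈ -0.00044696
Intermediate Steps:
((-156 + 157)*(-37))/82781 = (1*(-37))*(1/82781) = -37*1/82781 = -37/82781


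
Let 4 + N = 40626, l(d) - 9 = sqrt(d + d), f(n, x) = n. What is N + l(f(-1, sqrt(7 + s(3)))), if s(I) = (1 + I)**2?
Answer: 40631 + I*sqrt(2) ≈ 40631.0 + 1.4142*I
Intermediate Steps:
l(d) = 9 + sqrt(2)*sqrt(d) (l(d) = 9 + sqrt(d + d) = 9 + sqrt(2*d) = 9 + sqrt(2)*sqrt(d))
N = 40622 (N = -4 + 40626 = 40622)
N + l(f(-1, sqrt(7 + s(3)))) = 40622 + (9 + sqrt(2)*sqrt(-1)) = 40622 + (9 + sqrt(2)*I) = 40622 + (9 + I*sqrt(2)) = 40631 + I*sqrt(2)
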